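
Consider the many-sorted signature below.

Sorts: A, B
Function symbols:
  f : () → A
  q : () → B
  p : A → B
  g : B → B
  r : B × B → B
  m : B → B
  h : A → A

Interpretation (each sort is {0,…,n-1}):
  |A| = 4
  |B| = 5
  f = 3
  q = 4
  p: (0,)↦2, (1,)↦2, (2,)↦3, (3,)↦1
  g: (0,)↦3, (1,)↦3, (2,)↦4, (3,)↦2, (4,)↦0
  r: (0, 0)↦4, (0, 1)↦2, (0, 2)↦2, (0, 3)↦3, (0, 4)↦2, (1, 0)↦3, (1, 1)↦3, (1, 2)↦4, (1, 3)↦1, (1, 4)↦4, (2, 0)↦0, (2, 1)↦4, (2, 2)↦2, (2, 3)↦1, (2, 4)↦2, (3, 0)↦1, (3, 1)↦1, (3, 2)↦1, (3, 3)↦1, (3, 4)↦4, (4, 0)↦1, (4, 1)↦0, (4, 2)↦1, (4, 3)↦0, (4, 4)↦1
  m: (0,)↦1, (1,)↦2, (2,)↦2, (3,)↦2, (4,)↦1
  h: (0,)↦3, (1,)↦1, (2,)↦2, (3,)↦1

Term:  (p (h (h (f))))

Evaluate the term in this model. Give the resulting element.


  f = 3
  (h (f)) = h(3,) = 1
  (h (h (f))) = h(1,) = 1
  (p (h (h (f)))) = p(1,) = 2

value = 2


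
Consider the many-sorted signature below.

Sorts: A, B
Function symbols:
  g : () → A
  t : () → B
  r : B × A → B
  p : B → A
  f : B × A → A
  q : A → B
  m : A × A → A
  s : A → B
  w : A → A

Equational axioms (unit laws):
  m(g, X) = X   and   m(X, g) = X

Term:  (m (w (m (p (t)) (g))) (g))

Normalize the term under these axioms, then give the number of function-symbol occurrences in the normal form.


1. (m (w (m (p (t)) (g))) (g))  →  (w (m (p (t)) (g)))
2. (w (m (p (t)) (g)))  →  (w (p (t)))
normal form: (w (p (t)))

size = 3


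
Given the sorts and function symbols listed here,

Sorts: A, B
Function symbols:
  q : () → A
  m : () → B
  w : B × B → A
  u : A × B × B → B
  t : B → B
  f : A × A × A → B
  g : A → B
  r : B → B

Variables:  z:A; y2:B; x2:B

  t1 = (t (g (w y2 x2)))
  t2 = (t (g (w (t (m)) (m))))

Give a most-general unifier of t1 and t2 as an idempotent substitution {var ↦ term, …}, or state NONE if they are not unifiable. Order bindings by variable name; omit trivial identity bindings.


{x2 ↦ (m), y2 ↦ (t (m))}


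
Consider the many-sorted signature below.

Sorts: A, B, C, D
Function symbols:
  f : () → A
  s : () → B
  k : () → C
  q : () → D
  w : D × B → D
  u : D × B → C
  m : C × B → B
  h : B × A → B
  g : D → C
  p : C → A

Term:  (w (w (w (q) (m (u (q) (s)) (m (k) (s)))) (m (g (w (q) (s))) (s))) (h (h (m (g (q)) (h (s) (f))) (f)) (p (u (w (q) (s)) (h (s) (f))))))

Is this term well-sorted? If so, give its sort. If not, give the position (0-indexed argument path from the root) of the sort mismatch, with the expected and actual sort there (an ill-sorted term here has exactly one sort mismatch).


      (q) : D
          (q) : D
          (s) : B
        (u (q) (s)) : C
          (k) : C
          (s) : B
        (m (k) (s)) : B
      (m (u (q) (s)) (m (k) (s))) : B
    (w (q) (m (u (q) (s)) (m (k) (s)))) : D
          (q) : D
          (s) : B
        (w (q) (s)) : D
      (g (w (q) (s))) : C
      (s) : B
    (m (g (w (q) (s))) (s)) : B
  (w (w (q) (m (u (q) (s)) (m (k) (s)))) (m (g (w (q) (s))) (s))) : D
          (q) : D
        (g (q)) : C
          (s) : B
          (f) : A
        (h (s) (f)) : B
      (m (g (q)) (h (s) (f))) : B
      (f) : A
    (h (m (g (q)) (h (s) (f))) (f)) : B
          (q) : D
          (s) : B
        (w (q) (s)) : D
          (s) : B
          (f) : A
        (h (s) (f)) : B
      (u (w (q) (s)) (h (s) (f))) : C
    (p (u (w (q) (s)) (h (s) (f)))) : A
  (h (h (m (g (q)) (h (s) (f))) (f)) (p (u (w (q) (s)) (h (s) (f))))) : B
(w (w (w (q) (m (u (q) (s)) (m (k) (s)))) (m (g (w (q) (s))) (s))) (h (h (m (g (q)) (h (s) (f))) (f)) (p (u (w (q) (s)) (h (s) (f)))))) : D

well-sorted; sort = D


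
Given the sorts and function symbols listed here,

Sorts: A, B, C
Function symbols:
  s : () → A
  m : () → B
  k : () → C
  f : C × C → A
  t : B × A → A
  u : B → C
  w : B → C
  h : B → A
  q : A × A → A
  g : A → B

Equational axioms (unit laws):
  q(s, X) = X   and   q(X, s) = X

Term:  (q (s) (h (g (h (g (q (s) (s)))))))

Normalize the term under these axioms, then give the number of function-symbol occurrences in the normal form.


size = 5

1. (q (s) (h (g (h (g (q (s) (s)))))))  →  (h (g (h (g (q (s) (s))))))
2. (h (g (h (g (q (s) (s))))))  →  (h (g (h (g (s)))))
normal form: (h (g (h (g (s)))))


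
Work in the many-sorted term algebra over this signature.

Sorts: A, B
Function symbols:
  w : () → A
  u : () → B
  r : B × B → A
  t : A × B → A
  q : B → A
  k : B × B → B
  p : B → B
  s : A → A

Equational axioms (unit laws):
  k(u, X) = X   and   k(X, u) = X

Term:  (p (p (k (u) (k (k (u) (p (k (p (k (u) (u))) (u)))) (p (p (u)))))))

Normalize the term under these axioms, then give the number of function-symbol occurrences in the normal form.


size = 9

1. (p (p (k (u) (k (k (u) (p (k (p (k (u) (u))) (u)))) (p (p (u)))))))  →  (p (p (k (k (u) (p (k (p (k (u) (u))) (u)))) (p (p (u))))))
2. (p (p (k (k (u) (p (k (p (k (u) (u))) (u)))) (p (p (u))))))  →  (p (p (k (p (k (p (k (u) (u))) (u))) (p (p (u))))))
3. (p (p (k (p (k (p (k (u) (u))) (u))) (p (p (u))))))  →  (p (p (k (p (p (k (u) (u)))) (p (p (u))))))
4. (p (p (k (p (p (k (u) (u)))) (p (p (u))))))  →  (p (p (k (p (p (u))) (p (p (u))))))
normal form: (p (p (k (p (p (u))) (p (p (u))))))


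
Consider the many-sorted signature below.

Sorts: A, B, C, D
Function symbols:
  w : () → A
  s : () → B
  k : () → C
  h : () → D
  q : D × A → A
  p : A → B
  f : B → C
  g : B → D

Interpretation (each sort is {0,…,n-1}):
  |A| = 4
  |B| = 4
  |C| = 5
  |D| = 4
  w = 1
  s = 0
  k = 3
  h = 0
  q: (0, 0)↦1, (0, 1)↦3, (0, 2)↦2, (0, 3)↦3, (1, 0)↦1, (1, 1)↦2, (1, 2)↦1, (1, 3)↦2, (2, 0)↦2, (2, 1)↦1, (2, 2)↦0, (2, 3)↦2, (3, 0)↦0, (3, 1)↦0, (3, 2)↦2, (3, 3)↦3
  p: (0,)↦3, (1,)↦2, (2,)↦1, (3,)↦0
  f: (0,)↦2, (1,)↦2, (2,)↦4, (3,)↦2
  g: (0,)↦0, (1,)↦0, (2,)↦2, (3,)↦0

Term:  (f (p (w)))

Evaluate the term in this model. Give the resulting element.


  w = 1
  (p (w)) = p(1,) = 2
  (f (p (w))) = f(2,) = 4

value = 4


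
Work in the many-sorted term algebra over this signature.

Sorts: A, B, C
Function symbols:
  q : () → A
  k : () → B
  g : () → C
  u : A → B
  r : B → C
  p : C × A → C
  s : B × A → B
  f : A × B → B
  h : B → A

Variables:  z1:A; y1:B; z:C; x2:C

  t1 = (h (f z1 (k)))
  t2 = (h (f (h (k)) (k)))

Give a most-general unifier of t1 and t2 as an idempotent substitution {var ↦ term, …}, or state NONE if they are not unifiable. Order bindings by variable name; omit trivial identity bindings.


{z1 ↦ (h (k))}


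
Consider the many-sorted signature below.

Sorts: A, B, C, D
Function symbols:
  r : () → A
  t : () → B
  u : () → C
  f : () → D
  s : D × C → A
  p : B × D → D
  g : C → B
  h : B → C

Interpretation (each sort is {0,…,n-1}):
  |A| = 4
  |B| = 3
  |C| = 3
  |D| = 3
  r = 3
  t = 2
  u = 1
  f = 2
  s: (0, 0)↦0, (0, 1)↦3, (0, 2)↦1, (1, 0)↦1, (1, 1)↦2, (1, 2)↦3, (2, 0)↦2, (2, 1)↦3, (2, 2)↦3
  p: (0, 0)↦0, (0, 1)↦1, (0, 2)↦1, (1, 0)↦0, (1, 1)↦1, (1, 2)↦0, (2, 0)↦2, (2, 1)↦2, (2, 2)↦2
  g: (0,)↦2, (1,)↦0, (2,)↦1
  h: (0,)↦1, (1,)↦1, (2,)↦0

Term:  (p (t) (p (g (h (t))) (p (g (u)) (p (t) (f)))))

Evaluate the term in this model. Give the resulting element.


value = 2

  t = 2
  t = 2
  (h (t)) = h(2,) = 0
  (g (h (t))) = g(0,) = 2
  u = 1
  (g (u)) = g(1,) = 0
  t = 2
  f = 2
  (p (t) (f)) = p(2, 2) = 2
  (p (g (u)) (p (t) (f))) = p(0, 2) = 1
  (p (g (h (t))) (p (g (u)) (p (t) (f)))) = p(2, 1) = 2
  (p (t) (p (g (h (t))) (p (g (u)) (p (t) (f))))) = p(2, 2) = 2


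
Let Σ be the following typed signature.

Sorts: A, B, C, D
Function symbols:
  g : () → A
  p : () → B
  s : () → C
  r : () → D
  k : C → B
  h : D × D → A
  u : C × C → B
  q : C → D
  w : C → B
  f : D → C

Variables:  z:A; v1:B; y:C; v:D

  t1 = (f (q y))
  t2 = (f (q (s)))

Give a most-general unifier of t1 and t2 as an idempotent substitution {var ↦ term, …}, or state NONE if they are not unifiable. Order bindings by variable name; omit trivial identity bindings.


{y ↦ (s)}


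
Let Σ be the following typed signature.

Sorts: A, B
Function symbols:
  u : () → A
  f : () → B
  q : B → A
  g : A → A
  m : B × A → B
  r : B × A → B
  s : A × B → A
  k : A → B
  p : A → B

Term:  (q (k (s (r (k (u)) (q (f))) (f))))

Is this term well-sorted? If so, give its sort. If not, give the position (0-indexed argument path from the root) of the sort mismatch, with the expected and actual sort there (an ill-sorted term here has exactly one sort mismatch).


          (u) : A
        (k (u)) : B
          (f) : B
        (q (f)) : A
      (r (k (u)) (q (f))) : B
      (f) : B
    (s (r (k (u)) (q (f))) (f)) : ✗ arg 0 at [0, 0, 0] has sort B, expected A

ill-sorted at position [0, 0, 0]: expected A, got B


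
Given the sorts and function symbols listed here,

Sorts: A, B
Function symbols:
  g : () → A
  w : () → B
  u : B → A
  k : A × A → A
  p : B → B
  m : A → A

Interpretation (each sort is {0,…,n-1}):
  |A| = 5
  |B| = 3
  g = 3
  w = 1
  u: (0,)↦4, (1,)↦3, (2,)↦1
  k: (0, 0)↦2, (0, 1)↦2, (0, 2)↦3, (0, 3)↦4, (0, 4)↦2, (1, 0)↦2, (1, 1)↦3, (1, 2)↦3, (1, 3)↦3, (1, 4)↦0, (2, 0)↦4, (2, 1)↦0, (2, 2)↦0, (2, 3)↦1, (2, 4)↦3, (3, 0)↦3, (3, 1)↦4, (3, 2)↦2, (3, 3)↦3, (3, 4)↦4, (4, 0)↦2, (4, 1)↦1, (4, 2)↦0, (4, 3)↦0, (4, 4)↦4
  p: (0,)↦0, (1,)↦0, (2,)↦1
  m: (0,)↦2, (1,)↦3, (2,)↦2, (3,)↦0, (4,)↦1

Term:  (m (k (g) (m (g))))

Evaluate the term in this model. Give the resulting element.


  g = 3
  g = 3
  (m (g)) = m(3,) = 0
  (k (g) (m (g))) = k(3, 0) = 3
  (m (k (g) (m (g)))) = m(3,) = 0

value = 0


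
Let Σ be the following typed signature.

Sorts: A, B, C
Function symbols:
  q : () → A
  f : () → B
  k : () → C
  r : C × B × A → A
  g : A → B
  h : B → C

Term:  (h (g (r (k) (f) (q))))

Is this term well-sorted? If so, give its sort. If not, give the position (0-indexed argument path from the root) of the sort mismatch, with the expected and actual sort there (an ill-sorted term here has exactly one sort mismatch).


      (k) : C
      (f) : B
      (q) : A
    (r (k) (f) (q)) : A
  (g (r (k) (f) (q))) : B
(h (g (r (k) (f) (q)))) : C

well-sorted; sort = C


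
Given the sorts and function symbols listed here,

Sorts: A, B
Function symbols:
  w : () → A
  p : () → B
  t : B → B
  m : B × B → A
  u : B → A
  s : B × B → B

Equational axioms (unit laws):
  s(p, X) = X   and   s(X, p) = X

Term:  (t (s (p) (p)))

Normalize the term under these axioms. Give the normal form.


normal form = (t (p))

1. (t (s (p) (p)))  →  (t (p))


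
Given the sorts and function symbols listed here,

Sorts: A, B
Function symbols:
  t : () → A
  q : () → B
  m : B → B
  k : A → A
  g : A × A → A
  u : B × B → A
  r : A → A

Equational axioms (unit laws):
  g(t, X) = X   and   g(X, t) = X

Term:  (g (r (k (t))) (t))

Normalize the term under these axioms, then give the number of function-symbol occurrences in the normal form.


size = 3

1. (g (r (k (t))) (t))  →  (r (k (t)))
normal form: (r (k (t)))


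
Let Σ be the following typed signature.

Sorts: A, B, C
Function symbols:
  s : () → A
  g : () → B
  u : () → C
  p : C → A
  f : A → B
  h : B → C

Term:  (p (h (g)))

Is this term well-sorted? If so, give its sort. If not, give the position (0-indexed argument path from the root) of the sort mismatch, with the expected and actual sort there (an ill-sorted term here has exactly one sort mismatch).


well-sorted; sort = A

    (g) : B
  (h (g)) : C
(p (h (g))) : A


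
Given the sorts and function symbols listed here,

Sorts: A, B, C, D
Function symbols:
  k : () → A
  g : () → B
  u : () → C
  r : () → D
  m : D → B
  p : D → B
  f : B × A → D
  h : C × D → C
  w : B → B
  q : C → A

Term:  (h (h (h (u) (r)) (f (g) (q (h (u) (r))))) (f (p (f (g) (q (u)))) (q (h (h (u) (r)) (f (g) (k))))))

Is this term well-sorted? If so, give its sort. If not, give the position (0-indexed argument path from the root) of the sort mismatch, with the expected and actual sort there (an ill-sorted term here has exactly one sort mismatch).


      (u) : C
      (r) : D
    (h (u) (r)) : C
      (g) : B
          (u) : C
          (r) : D
        (h (u) (r)) : C
      (q (h (u) (r))) : A
    (f (g) (q (h (u) (r)))) : D
  (h (h (u) (r)) (f (g) (q (h (u) (r))))) : C
        (g) : B
          (u) : C
        (q (u)) : A
      (f (g) (q (u))) : D
    (p (f (g) (q (u)))) : B
          (u) : C
          (r) : D
        (h (u) (r)) : C
          (g) : B
          (k) : A
        (f (g) (k)) : D
      (h (h (u) (r)) (f (g) (k))) : C
    (q (h (h (u) (r)) (f (g) (k)))) : A
  (f (p (f (g) (q (u)))) (q (h (h (u) (r)) (f (g) (k))))) : D
(h (h (h (u) (r)) (f (g) (q (h (u) (r))))) (f (p (f (g) (q (u)))) (q (h (h (u) (r)) (f (g) (k)))))) : C

well-sorted; sort = C


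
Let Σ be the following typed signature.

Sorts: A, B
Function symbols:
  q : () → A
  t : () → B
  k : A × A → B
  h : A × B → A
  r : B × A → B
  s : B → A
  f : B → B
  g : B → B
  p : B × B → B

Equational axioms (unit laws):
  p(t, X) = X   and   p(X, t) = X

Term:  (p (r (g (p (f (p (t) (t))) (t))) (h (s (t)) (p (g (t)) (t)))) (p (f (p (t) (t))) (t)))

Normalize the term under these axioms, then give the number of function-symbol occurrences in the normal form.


size = 12

1. (p (r (g (p (f (p (t) (t))) (t))) (h (s (t)) (p (g (t)) (t)))) (p (f (p (t) (t))) (t)))  →  (p (r (g (f (p (t) (t)))) (h (s (t)) (p (g (t)) (t)))) (p (f (p (t) (t))) (t)))
2. (p (r (g (f (p (t) (t)))) (h (s (t)) (p (g (t)) (t)))) (p (f (p (t) (t))) (t)))  →  (p (r (g (f (t))) (h (s (t)) (p (g (t)) (t)))) (p (f (p (t) (t))) (t)))
3. (p (r (g (f (t))) (h (s (t)) (p (g (t)) (t)))) (p (f (p (t) (t))) (t)))  →  (p (r (g (f (t))) (h (s (t)) (g (t)))) (p (f (p (t) (t))) (t)))
4. (p (r (g (f (t))) (h (s (t)) (g (t)))) (p (f (p (t) (t))) (t)))  →  (p (r (g (f (t))) (h (s (t)) (g (t)))) (f (p (t) (t))))
5. (p (r (g (f (t))) (h (s (t)) (g (t)))) (f (p (t) (t))))  →  (p (r (g (f (t))) (h (s (t)) (g (t)))) (f (t)))
normal form: (p (r (g (f (t))) (h (s (t)) (g (t)))) (f (t)))


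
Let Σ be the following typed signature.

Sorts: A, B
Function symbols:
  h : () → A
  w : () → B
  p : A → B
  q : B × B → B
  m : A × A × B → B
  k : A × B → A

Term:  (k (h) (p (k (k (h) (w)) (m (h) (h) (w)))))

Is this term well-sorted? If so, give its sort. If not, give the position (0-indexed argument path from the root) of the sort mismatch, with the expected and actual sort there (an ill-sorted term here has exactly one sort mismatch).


  (h) : A
        (h) : A
        (w) : B
      (k (h) (w)) : A
        (h) : A
        (h) : A
        (w) : B
      (m (h) (h) (w)) : B
    (k (k (h) (w)) (m (h) (h) (w))) : A
  (p (k (k (h) (w)) (m (h) (h) (w)))) : B
(k (h) (p (k (k (h) (w)) (m (h) (h) (w))))) : A

well-sorted; sort = A


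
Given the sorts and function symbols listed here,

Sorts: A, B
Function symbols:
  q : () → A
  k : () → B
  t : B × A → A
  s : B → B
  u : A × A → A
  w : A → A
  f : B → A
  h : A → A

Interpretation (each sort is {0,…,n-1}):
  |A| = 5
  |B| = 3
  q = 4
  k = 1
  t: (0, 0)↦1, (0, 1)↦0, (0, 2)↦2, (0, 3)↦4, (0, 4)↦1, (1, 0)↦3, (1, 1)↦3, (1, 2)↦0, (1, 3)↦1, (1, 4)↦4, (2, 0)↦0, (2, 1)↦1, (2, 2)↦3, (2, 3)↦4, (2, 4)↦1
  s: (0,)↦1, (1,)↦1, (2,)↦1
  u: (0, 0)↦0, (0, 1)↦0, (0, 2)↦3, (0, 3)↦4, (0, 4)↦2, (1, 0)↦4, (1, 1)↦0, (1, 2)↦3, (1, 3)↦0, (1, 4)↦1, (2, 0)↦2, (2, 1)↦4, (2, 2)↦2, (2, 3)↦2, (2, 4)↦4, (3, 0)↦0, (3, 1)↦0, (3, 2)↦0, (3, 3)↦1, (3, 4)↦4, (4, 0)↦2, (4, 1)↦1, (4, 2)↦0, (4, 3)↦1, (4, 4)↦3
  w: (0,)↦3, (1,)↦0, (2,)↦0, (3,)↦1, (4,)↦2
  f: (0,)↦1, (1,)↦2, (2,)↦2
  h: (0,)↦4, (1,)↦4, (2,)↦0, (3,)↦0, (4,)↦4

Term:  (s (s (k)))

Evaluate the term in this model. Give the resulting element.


value = 1

  k = 1
  (s (k)) = s(1,) = 1
  (s (s (k))) = s(1,) = 1


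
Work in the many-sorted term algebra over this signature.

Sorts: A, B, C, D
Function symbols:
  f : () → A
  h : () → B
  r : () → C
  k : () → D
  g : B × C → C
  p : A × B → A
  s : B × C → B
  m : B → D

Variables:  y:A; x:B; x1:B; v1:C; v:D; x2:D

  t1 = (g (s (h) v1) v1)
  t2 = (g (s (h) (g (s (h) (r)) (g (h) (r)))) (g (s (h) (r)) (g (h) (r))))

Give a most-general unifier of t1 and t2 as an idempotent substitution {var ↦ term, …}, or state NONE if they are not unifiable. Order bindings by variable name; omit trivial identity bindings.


{v1 ↦ (g (s (h) (r)) (g (h) (r)))}


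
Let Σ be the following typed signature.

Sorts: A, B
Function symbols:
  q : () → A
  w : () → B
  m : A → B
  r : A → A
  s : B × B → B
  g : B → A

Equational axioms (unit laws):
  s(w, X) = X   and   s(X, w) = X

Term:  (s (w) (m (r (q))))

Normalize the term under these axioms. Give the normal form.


1. (s (w) (m (r (q))))  →  (m (r (q)))

normal form = (m (r (q)))


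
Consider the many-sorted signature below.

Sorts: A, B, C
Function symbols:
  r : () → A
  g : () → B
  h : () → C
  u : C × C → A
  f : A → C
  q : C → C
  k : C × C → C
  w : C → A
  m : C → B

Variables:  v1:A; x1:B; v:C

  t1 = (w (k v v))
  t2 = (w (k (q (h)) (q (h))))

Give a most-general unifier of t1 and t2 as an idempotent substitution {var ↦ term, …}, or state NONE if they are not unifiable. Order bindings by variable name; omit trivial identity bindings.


{v ↦ (q (h))}


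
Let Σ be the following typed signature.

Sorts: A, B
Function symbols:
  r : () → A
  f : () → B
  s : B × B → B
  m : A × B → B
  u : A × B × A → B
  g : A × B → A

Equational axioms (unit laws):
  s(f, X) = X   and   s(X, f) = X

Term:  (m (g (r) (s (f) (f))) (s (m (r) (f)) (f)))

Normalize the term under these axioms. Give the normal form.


normal form = (m (g (r) (f)) (m (r) (f)))

1. (m (g (r) (s (f) (f))) (s (m (r) (f)) (f)))  →  (m (g (r) (f)) (s (m (r) (f)) (f)))
2. (m (g (r) (f)) (s (m (r) (f)) (f)))  →  (m (g (r) (f)) (m (r) (f)))


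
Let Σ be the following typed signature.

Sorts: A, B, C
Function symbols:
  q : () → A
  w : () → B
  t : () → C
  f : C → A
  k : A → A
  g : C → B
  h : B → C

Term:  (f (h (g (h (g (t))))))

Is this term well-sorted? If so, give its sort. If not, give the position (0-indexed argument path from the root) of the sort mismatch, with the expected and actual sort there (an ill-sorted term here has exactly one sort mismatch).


          (t) : C
        (g (t)) : B
      (h (g (t))) : C
    (g (h (g (t)))) : B
  (h (g (h (g (t))))) : C
(f (h (g (h (g (t)))))) : A

well-sorted; sort = A


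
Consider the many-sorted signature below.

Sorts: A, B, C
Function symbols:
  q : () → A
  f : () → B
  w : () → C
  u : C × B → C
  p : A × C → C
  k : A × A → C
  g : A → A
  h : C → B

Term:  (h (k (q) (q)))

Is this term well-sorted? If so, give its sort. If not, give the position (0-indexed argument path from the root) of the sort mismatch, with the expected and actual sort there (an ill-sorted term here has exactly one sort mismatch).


    (q) : A
    (q) : A
  (k (q) (q)) : C
(h (k (q) (q))) : B

well-sorted; sort = B


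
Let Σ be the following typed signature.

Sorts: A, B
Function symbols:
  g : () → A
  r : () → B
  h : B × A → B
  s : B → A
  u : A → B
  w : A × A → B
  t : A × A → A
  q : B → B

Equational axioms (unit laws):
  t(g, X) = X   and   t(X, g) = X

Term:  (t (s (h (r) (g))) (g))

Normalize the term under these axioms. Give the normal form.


1. (t (s (h (r) (g))) (g))  →  (s (h (r) (g)))

normal form = (s (h (r) (g)))


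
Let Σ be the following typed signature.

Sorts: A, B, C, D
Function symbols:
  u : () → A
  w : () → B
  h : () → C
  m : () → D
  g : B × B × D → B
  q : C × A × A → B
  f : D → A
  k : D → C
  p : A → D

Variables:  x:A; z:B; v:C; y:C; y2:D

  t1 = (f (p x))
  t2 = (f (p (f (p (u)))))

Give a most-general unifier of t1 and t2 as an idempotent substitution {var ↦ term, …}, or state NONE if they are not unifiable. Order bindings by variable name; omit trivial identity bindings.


{x ↦ (f (p (u)))}


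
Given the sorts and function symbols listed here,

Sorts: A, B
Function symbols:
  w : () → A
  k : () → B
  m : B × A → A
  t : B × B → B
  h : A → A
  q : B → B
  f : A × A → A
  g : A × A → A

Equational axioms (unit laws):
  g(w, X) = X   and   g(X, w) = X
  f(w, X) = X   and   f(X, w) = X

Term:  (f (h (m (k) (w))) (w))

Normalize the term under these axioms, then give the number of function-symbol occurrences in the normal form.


size = 4

1. (f (h (m (k) (w))) (w))  →  (h (m (k) (w)))
normal form: (h (m (k) (w)))


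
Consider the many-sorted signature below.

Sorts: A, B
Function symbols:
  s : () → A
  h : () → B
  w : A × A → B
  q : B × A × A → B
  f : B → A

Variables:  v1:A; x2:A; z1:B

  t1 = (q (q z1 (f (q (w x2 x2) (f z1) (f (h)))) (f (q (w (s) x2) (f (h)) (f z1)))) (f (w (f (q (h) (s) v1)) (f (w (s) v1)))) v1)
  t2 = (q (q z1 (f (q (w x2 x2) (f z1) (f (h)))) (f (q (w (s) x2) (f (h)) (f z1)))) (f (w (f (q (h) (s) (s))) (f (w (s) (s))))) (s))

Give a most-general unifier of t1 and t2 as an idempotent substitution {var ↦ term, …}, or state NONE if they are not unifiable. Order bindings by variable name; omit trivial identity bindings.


{v1 ↦ (s)}


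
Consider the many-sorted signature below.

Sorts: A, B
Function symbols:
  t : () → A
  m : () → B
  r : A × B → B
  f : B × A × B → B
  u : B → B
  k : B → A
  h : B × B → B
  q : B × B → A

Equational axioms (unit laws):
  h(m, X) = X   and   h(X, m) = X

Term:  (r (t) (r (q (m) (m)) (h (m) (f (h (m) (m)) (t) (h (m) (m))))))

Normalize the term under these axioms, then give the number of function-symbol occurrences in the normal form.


size = 10

1. (r (t) (r (q (m) (m)) (h (m) (f (h (m) (m)) (t) (h (m) (m))))))  →  (r (t) (r (q (m) (m)) (f (h (m) (m)) (t) (h (m) (m)))))
2. (r (t) (r (q (m) (m)) (f (h (m) (m)) (t) (h (m) (m)))))  →  (r (t) (r (q (m) (m)) (f (m) (t) (h (m) (m)))))
3. (r (t) (r (q (m) (m)) (f (m) (t) (h (m) (m)))))  →  (r (t) (r (q (m) (m)) (f (m) (t) (m))))
normal form: (r (t) (r (q (m) (m)) (f (m) (t) (m))))


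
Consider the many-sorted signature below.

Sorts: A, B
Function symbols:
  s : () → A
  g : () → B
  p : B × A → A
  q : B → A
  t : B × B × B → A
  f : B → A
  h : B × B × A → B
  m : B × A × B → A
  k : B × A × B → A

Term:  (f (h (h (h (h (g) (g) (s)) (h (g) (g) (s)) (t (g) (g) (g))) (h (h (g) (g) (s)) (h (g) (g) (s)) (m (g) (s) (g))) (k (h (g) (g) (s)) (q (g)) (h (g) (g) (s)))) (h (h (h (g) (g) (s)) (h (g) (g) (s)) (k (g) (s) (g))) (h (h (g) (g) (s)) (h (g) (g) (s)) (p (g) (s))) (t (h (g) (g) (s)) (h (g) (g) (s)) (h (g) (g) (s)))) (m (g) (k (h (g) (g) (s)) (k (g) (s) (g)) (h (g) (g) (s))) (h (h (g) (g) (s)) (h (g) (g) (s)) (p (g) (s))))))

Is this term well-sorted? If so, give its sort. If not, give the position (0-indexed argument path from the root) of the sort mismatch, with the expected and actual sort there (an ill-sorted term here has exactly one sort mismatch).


          (g) : B
          (g) : B
          (s) : A
        (h (g) (g) (s)) : B
          (g) : B
          (g) : B
          (s) : A
        (h (g) (g) (s)) : B
          (g) : B
          (g) : B
          (g) : B
        (t (g) (g) (g)) : A
      (h (h (g) (g) (s)) (h (g) (g) (s)) (t (g) (g) (g))) : B
          (g) : B
          (g) : B
          (s) : A
        (h (g) (g) (s)) : B
          (g) : B
          (g) : B
          (s) : A
        (h (g) (g) (s)) : B
          (g) : B
          (s) : A
          (g) : B
        (m (g) (s) (g)) : A
      (h (h (g) (g) (s)) (h (g) (g) (s)) (m (g) (s) (g))) : B
          (g) : B
          (g) : B
          (s) : A
        (h (g) (g) (s)) : B
          (g) : B
        (q (g)) : A
          (g) : B
          (g) : B
          (s) : A
        (h (g) (g) (s)) : B
      (k (h (g) (g) (s)) (q (g)) (h (g) (g) (s))) : A
    (h (h (h (g) (g) (s)) (h (g) (g) (s)) (t (g) (g) (g))) (h (h (g) (g) (s)) (h (g) (g) (s)) (m (g) (s) (g))) (k (h (g) (g) (s)) (q (g)) (h (g) (g) (s)))) : B
          (g) : B
          (g) : B
          (s) : A
        (h (g) (g) (s)) : B
          (g) : B
          (g) : B
          (s) : A
        (h (g) (g) (s)) : B
          (g) : B
          (s) : A
          (g) : B
        (k (g) (s) (g)) : A
      (h (h (g) (g) (s)) (h (g) (g) (s)) (k (g) (s) (g))) : B
          (g) : B
          (g) : B
          (s) : A
        (h (g) (g) (s)) : B
          (g) : B
          (g) : B
          (s) : A
        (h (g) (g) (s)) : B
          (g) : B
          (s) : A
        (p (g) (s)) : A
      (h (h (g) (g) (s)) (h (g) (g) (s)) (p (g) (s))) : B
          (g) : B
          (g) : B
          (s) : A
        (h (g) (g) (s)) : B
          (g) : B
          (g) : B
          (s) : A
        (h (g) (g) (s)) : B
          (g) : B
          (g) : B
          (s) : A
        (h (g) (g) (s)) : B
      (t (h (g) (g) (s)) (h (g) (g) (s)) (h (g) (g) (s))) : A
    (h (h (h (g) (g) (s)) (h (g) (g) (s)) (k (g) (s) (g))) (h (h (g) (g) (s)) (h (g) (g) (s)) (p (g) (s))) (t (h (g) (g) (s)) (h (g) (g) (s)) (h (g) (g) (s)))) : B
      (g) : B
          (g) : B
          (g) : B
          (s) : A
        (h (g) (g) (s)) : B
          (g) : B
          (s) : A
          (g) : B
        (k (g) (s) (g)) : A
          (g) : B
          (g) : B
          (s) : A
        (h (g) (g) (s)) : B
      (k (h (g) (g) (s)) (k (g) (s) (g)) (h (g) (g) (s))) : A
          (g) : B
          (g) : B
          (s) : A
        (h (g) (g) (s)) : B
          (g) : B
          (g) : B
          (s) : A
        (h (g) (g) (s)) : B
          (g) : B
          (s) : A
        (p (g) (s)) : A
      (h (h (g) (g) (s)) (h (g) (g) (s)) (p (g) (s))) : B
    (m (g) (k (h (g) (g) (s)) (k (g) (s) (g)) (h (g) (g) (s))) (h (h (g) (g) (s)) (h (g) (g) (s)) (p (g) (s)))) : A
  (h (h (h (h (g) (g) (s)) (h (g) (g) (s)) (t (g) (g) (g))) (h (h (g) (g) (s)) (h (g) (g) (s)) (m (g) (s) (g))) (k (h (g) (g) (s)) (q (g)) (h (g) (g) (s)))) (h (h (h (g) (g) (s)) (h (g) (g) (s)) (k (g) (s) (g))) (h (h (g) (g) (s)) (h (g) (g) (s)) (p (g) (s))) (t (h (g) (g) (s)) (h (g) (g) (s)) (h (g) (g) (s)))) (m (g) (k (h (g) (g) (s)) (k (g) (s) (g)) (h (g) (g) (s))) (h (h (g) (g) (s)) (h (g) (g) (s)) (p (g) (s))))) : B
(f (h (h (h (h (g) (g) (s)) (h (g) (g) (s)) (t (g) (g) (g))) (h (h (g) (g) (s)) (h (g) (g) (s)) (m (g) (s) (g))) (k (h (g) (g) (s)) (q (g)) (h (g) (g) (s)))) (h (h (h (g) (g) (s)) (h (g) (g) (s)) (k (g) (s) (g))) (h (h (g) (g) (s)) (h (g) (g) (s)) (p (g) (s))) (t (h (g) (g) (s)) (h (g) (g) (s)) (h (g) (g) (s)))) (m (g) (k (h (g) (g) (s)) (k (g) (s) (g)) (h (g) (g) (s))) (h (h (g) (g) (s)) (h (g) (g) (s)) (p (g) (s)))))) : A

well-sorted; sort = A


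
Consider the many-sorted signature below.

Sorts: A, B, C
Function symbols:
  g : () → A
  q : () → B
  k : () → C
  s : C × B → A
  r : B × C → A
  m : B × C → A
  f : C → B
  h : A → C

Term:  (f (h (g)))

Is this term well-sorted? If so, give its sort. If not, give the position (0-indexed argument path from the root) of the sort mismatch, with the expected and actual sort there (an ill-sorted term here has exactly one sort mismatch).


well-sorted; sort = B

    (g) : A
  (h (g)) : C
(f (h (g))) : B


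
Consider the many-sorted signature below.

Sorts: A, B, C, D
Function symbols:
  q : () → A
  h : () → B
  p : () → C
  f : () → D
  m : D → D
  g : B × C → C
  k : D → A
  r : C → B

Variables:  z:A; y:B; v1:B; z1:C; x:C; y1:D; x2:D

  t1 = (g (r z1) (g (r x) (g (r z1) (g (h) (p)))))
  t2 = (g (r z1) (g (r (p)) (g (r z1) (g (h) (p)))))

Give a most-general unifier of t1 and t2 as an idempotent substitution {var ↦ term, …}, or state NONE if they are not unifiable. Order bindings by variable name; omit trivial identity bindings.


{x ↦ (p)}


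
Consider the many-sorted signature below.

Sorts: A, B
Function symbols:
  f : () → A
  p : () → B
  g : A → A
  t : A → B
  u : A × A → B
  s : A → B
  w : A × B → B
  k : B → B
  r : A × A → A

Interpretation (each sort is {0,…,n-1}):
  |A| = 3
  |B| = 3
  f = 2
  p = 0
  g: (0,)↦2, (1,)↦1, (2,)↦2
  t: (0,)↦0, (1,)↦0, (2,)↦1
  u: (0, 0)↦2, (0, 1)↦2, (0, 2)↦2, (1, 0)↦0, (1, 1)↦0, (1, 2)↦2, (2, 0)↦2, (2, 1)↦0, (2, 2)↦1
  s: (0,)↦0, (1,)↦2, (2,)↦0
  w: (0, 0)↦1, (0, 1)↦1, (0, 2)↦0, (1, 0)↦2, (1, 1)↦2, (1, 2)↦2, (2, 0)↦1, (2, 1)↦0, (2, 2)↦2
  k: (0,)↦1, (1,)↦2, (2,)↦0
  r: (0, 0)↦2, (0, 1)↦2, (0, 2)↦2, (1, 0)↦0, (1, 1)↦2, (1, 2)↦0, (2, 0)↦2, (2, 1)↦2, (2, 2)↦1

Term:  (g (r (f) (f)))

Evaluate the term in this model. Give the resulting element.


value = 1

  f = 2
  f = 2
  (r (f) (f)) = r(2, 2) = 1
  (g (r (f) (f))) = g(1,) = 1


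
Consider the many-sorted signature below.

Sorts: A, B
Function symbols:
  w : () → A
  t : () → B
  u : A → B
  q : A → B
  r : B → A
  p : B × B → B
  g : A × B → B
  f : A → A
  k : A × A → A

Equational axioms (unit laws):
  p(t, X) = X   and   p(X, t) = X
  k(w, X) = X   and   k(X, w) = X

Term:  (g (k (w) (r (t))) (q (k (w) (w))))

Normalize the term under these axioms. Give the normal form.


normal form = (g (r (t)) (q (w)))

1. (g (k (w) (r (t))) (q (k (w) (w))))  →  (g (r (t)) (q (k (w) (w))))
2. (g (r (t)) (q (k (w) (w))))  →  (g (r (t)) (q (w)))


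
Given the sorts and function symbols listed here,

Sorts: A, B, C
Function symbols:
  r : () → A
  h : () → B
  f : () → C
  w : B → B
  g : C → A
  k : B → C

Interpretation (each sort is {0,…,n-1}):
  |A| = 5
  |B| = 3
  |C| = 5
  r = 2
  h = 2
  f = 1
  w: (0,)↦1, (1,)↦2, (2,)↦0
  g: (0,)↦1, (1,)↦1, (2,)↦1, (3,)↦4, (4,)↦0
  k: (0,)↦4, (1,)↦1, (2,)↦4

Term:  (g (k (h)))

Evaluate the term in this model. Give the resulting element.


value = 0

  h = 2
  (k (h)) = k(2,) = 4
  (g (k (h))) = g(4,) = 0


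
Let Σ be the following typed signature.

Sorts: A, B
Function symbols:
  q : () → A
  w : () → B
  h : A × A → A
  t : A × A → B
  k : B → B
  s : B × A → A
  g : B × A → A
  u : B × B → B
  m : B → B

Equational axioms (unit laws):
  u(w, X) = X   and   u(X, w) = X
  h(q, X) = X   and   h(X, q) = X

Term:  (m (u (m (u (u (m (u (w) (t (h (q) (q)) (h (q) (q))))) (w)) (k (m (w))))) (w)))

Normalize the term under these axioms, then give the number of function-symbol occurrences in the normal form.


size = 10

1. (m (u (m (u (u (m (u (w) (t (h (q) (q)) (h (q) (q))))) (w)) (k (m (w))))) (w)))  →  (m (m (u (u (m (u (w) (t (h (q) (q)) (h (q) (q))))) (w)) (k (m (w))))))
2. (m (m (u (u (m (u (w) (t (h (q) (q)) (h (q) (q))))) (w)) (k (m (w))))))  →  (m (m (u (m (u (w) (t (h (q) (q)) (h (q) (q))))) (k (m (w))))))
3. (m (m (u (m (u (w) (t (h (q) (q)) (h (q) (q))))) (k (m (w))))))  →  (m (m (u (m (t (h (q) (q)) (h (q) (q)))) (k (m (w))))))
4. (m (m (u (m (t (h (q) (q)) (h (q) (q)))) (k (m (w))))))  →  (m (m (u (m (t (q) (h (q) (q)))) (k (m (w))))))
5. (m (m (u (m (t (q) (h (q) (q)))) (k (m (w))))))  →  (m (m (u (m (t (q) (q))) (k (m (w))))))
normal form: (m (m (u (m (t (q) (q))) (k (m (w))))))


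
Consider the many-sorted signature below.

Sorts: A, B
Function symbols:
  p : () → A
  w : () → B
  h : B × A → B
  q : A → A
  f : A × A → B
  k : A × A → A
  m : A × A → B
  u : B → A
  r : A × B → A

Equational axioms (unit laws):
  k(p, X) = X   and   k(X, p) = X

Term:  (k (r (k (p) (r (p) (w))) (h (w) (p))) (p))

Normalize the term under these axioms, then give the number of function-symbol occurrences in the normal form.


size = 7

1. (k (r (k (p) (r (p) (w))) (h (w) (p))) (p))  →  (r (k (p) (r (p) (w))) (h (w) (p)))
2. (r (k (p) (r (p) (w))) (h (w) (p)))  →  (r (r (p) (w)) (h (w) (p)))
normal form: (r (r (p) (w)) (h (w) (p)))


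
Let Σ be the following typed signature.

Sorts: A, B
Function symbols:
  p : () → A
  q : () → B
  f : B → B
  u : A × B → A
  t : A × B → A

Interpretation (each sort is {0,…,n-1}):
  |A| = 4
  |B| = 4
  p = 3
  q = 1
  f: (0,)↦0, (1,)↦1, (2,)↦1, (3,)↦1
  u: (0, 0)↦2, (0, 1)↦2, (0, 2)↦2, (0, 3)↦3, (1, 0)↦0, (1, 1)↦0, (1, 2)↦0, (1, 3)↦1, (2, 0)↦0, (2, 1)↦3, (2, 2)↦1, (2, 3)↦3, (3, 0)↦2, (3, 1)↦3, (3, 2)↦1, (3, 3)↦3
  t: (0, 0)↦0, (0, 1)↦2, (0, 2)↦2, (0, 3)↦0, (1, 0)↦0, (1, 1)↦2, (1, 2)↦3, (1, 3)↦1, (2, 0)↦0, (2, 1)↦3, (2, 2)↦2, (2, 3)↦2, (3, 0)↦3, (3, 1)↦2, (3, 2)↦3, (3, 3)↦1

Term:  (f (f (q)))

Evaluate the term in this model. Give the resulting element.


  q = 1
  (f (q)) = f(1,) = 1
  (f (f (q))) = f(1,) = 1

value = 1


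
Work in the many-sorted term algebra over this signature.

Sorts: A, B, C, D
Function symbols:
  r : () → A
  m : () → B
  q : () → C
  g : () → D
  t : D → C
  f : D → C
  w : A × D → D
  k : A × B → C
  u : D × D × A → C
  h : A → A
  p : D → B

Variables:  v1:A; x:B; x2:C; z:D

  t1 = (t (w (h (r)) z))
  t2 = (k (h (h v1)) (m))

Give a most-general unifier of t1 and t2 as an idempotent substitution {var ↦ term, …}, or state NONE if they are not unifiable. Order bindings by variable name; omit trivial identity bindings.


head clash or occurs-check failure — not unifiable

NONE (not unifiable)


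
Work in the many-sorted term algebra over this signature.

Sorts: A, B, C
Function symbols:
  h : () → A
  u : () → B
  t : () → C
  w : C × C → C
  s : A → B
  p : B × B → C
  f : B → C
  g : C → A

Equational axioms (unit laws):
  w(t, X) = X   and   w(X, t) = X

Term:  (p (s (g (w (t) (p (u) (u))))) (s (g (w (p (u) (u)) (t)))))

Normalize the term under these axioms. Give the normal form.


normal form = (p (s (g (p (u) (u)))) (s (g (p (u) (u)))))

1. (p (s (g (w (t) (p (u) (u))))) (s (g (w (p (u) (u)) (t)))))  →  (p (s (g (p (u) (u)))) (s (g (w (p (u) (u)) (t)))))
2. (p (s (g (p (u) (u)))) (s (g (w (p (u) (u)) (t)))))  →  (p (s (g (p (u) (u)))) (s (g (p (u) (u)))))


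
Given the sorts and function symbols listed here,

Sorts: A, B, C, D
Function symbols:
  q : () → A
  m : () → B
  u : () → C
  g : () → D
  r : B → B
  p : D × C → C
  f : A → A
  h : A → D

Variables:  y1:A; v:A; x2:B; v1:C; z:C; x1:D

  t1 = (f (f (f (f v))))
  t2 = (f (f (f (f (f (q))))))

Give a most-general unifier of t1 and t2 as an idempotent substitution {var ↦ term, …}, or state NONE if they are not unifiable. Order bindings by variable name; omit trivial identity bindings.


{v ↦ (f (q))}


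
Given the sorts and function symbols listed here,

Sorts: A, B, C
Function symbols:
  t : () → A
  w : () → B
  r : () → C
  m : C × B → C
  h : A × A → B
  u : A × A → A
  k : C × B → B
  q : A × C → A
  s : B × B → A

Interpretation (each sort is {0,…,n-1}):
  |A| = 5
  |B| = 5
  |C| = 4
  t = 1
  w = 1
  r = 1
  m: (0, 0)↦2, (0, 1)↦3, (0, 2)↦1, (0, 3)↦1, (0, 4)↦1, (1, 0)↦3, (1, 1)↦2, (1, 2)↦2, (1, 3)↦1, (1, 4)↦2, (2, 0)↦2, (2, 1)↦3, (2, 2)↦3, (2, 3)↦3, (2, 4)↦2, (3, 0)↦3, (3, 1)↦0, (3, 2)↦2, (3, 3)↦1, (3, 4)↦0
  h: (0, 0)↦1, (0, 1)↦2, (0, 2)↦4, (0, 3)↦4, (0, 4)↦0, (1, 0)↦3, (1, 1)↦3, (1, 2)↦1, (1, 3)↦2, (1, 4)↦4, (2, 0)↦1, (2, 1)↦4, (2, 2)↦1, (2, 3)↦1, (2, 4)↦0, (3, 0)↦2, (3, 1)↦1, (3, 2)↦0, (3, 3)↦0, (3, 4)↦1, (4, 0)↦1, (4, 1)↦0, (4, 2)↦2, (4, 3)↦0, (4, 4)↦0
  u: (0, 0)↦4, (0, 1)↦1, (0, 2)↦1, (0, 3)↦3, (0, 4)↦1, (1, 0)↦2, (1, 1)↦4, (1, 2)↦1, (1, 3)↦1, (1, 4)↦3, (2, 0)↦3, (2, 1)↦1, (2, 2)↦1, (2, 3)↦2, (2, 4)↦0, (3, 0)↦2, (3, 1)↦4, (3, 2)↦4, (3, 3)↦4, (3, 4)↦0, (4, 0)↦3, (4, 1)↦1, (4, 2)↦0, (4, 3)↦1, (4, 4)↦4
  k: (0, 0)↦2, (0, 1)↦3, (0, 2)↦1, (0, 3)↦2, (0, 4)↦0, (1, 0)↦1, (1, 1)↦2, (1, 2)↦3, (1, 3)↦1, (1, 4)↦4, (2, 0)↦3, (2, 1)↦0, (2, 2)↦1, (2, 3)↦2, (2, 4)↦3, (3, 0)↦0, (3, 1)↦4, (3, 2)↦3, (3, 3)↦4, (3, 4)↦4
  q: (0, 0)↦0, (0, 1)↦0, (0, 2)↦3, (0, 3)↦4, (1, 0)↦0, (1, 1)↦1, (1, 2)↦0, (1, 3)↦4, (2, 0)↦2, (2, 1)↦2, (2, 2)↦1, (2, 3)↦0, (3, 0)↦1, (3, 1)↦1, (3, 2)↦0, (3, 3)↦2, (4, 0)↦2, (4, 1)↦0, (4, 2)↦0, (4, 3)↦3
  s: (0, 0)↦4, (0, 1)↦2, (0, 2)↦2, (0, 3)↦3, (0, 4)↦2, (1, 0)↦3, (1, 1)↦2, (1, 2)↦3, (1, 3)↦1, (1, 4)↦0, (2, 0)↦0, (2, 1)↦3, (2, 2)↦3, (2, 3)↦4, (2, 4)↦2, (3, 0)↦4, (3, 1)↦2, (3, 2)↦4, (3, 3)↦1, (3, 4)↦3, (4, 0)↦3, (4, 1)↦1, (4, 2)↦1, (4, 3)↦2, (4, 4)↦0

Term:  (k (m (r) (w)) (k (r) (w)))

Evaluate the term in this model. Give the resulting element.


  r = 1
  w = 1
  (m (r) (w)) = m(1, 1) = 2
  r = 1
  w = 1
  (k (r) (w)) = k(1, 1) = 2
  (k (m (r) (w)) (k (r) (w))) = k(2, 2) = 1

value = 1


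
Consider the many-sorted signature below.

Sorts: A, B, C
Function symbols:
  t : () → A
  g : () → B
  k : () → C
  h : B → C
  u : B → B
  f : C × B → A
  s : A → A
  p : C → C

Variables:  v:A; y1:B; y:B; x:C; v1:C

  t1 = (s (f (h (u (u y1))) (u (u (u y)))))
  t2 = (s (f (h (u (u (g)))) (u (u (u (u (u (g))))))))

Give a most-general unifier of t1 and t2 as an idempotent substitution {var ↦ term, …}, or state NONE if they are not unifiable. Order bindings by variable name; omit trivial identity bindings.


{y ↦ (u (u (g))), y1 ↦ (g)}


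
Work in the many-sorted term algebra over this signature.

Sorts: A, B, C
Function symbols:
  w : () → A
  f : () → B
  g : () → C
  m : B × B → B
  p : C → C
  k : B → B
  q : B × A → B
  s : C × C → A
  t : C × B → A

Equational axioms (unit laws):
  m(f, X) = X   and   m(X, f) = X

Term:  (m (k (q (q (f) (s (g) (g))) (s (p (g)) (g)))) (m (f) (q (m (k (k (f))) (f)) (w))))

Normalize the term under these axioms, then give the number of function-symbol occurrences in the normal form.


1. (m (k (q (q (f) (s (g) (g))) (s (p (g)) (g)))) (m (f) (q (m (k (k (f))) (f)) (w))))  →  (m (k (q (q (f) (s (g) (g))) (s (p (g)) (g)))) (q (m (k (k (f))) (f)) (w)))
2. (m (k (q (q (f) (s (g) (g))) (s (p (g)) (g)))) (q (m (k (k (f))) (f)) (w)))  →  (m (k (q (q (f) (s (g) (g))) (s (p (g)) (g)))) (q (k (k (f))) (w)))
normal form: (m (k (q (q (f) (s (g) (g))) (s (p (g)) (g)))) (q (k (k (f))) (w)))

size = 17


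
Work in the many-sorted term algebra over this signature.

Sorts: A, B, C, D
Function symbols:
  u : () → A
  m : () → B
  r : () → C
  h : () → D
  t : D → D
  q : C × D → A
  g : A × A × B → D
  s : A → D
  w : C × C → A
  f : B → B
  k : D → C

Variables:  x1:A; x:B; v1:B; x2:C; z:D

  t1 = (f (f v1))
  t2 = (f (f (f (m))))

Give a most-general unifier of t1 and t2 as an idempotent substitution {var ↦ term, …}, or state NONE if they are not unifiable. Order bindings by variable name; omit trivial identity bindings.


{v1 ↦ (f (m))}


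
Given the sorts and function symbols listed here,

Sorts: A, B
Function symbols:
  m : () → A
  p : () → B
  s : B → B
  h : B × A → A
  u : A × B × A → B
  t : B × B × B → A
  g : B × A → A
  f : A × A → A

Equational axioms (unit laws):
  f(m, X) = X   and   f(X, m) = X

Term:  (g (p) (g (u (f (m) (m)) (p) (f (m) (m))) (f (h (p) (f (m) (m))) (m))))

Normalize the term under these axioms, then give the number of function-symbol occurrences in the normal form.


size = 10

1. (g (p) (g (u (f (m) (m)) (p) (f (m) (m))) (f (h (p) (f (m) (m))) (m))))  →  (g (p) (g (u (m) (p) (f (m) (m))) (f (h (p) (f (m) (m))) (m))))
2. (g (p) (g (u (m) (p) (f (m) (m))) (f (h (p) (f (m) (m))) (m))))  →  (g (p) (g (u (m) (p) (m)) (f (h (p) (f (m) (m))) (m))))
3. (g (p) (g (u (m) (p) (m)) (f (h (p) (f (m) (m))) (m))))  →  (g (p) (g (u (m) (p) (m)) (h (p) (f (m) (m)))))
4. (g (p) (g (u (m) (p) (m)) (h (p) (f (m) (m)))))  →  (g (p) (g (u (m) (p) (m)) (h (p) (m))))
normal form: (g (p) (g (u (m) (p) (m)) (h (p) (m))))
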